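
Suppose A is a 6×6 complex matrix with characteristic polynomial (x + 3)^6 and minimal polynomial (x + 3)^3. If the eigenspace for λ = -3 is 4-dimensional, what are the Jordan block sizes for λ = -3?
Block sizes for λ = -3: [3, 1, 1, 1]

Step 1 — from the characteristic polynomial, algebraic multiplicity of λ = -3 is 6. From dim ker(A − (-3)·I) = 4, there are exactly 4 Jordan blocks for λ = -3.
Step 2 — from the minimal polynomial, the factor (x + 3)^3 tells us the largest block for λ = -3 has size 3.
Step 3 — with total size 6, 4 blocks, and largest block 3, the block sizes (in nonincreasing order) are [3, 1, 1, 1].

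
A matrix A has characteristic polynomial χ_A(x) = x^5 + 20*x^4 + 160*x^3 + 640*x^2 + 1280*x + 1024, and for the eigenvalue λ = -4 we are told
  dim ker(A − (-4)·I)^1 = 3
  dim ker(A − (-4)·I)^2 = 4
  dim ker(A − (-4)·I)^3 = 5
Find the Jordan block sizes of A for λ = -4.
Block sizes for λ = -4: [3, 1, 1]

From the dimensions of kernels of powers, the number of Jordan blocks of size at least j is d_j − d_{j−1} where d_j = dim ker(N^j) (with d_0 = 0). Computing the differences gives [3, 1, 1].
The number of blocks of size exactly k is (#blocks of size ≥ k) − (#blocks of size ≥ k + 1), so the partition is: 2 block(s) of size 1, 1 block(s) of size 3.
In nonincreasing order the block sizes are [3, 1, 1].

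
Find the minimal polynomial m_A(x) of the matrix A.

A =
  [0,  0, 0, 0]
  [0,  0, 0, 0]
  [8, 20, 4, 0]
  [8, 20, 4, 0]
x^2 - 4*x

The characteristic polynomial is χ_A(x) = x^3*(x - 4), so the eigenvalues are known. The minimal polynomial is
  m_A(x) = Π_λ (x − λ)^{k_λ}
where k_λ is the size of the *largest* Jordan block for λ (equivalently, the smallest k with (A − λI)^k v = 0 for every generalised eigenvector v of λ).

  λ = 0: largest Jordan block has size 1, contributing (x − 0)
  λ = 4: largest Jordan block has size 1, contributing (x − 4)

So m_A(x) = x*(x - 4) = x^2 - 4*x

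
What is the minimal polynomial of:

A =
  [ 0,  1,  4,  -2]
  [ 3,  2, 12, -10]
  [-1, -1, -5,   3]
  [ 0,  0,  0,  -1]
x^2 + 2*x + 1

The characteristic polynomial is χ_A(x) = (x + 1)^4, so the eigenvalues are known. The minimal polynomial is
  m_A(x) = Π_λ (x − λ)^{k_λ}
where k_λ is the size of the *largest* Jordan block for λ (equivalently, the smallest k with (A − λI)^k v = 0 for every generalised eigenvector v of λ).

  λ = -1: largest Jordan block has size 2, contributing (x + 1)^2

So m_A(x) = (x + 1)^2 = x^2 + 2*x + 1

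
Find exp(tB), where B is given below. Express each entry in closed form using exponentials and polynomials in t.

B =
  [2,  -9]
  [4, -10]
e^{tB} =
  [6*t*exp(-4*t) + exp(-4*t), -9*t*exp(-4*t)]
  [4*t*exp(-4*t), -6*t*exp(-4*t) + exp(-4*t)]

Strategy: write B = P · J · P⁻¹ where J is a Jordan canonical form, so e^{tB} = P · e^{tJ} · P⁻¹, and e^{tJ} can be computed block-by-block.

B has Jordan form
J =
  [-4,  1]
  [ 0, -4]
(up to reordering of blocks).

Per-block formulas:
  For a 2×2 Jordan block J_2(-4): exp(t · J_2(-4)) = e^(-4t)·(I + t·N), where N is the 2×2 nilpotent shift.

After assembling e^{tJ} and conjugating by P, we get:

e^{tB} =
  [6*t*exp(-4*t) + exp(-4*t), -9*t*exp(-4*t)]
  [4*t*exp(-4*t), -6*t*exp(-4*t) + exp(-4*t)]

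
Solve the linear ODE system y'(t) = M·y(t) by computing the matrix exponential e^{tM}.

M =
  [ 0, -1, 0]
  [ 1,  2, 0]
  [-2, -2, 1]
e^{tM} =
  [-t*exp(t) + exp(t), -t*exp(t), 0]
  [t*exp(t), t*exp(t) + exp(t), 0]
  [-2*t*exp(t), -2*t*exp(t), exp(t)]

Strategy: write M = P · J · P⁻¹ where J is a Jordan canonical form, so e^{tM} = P · e^{tJ} · P⁻¹, and e^{tJ} can be computed block-by-block.

M has Jordan form
J =
  [1, 1, 0]
  [0, 1, 0]
  [0, 0, 1]
(up to reordering of blocks).

Per-block formulas:
  For a 1×1 block at λ = 1: exp(t · [1]) = [e^(1t)].
  For a 2×2 Jordan block J_2(1): exp(t · J_2(1)) = e^(1t)·(I + t·N), where N is the 2×2 nilpotent shift.

After assembling e^{tJ} and conjugating by P, we get:

e^{tM} =
  [-t*exp(t) + exp(t), -t*exp(t), 0]
  [t*exp(t), t*exp(t) + exp(t), 0]
  [-2*t*exp(t), -2*t*exp(t), exp(t)]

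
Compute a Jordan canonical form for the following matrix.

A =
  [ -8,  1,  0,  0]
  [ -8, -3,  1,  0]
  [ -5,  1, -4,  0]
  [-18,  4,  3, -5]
J_3(-5) ⊕ J_1(-5)

The characteristic polynomial is
  det(x·I − A) = x^4 + 20*x^3 + 150*x^2 + 500*x + 625 = (x + 5)^4

Eigenvalues and multiplicities (the geometric multiplicity of λ is n − rank(A − λI), which equals the number of Jordan blocks for λ):
  λ = -5: algebraic multiplicity = 4, geometric multiplicity = 2

Determining the block sizes for each eigenvalue:
  λ = -5: with am = 4 and gm = 2, the partition is not yet determined (e.g. several partitions of 4 into 2 parts exist). Let N = A − (-5)·I. Computing rank(N^1) = 2, rank(N^2) = 1, rank(N^3) = 0; the number of blocks of size ≥ j is rank(N^{j−1}) − rank(N^j), giving [2, 1, 1]. So we have 1 block(s) of size 3, 1 block(s) of size 1 → block sizes [3, 1]

Assembling the blocks gives a Jordan form
J =
  [-5,  1,  0,  0]
  [ 0, -5,  1,  0]
  [ 0,  0, -5,  0]
  [ 0,  0,  0, -5]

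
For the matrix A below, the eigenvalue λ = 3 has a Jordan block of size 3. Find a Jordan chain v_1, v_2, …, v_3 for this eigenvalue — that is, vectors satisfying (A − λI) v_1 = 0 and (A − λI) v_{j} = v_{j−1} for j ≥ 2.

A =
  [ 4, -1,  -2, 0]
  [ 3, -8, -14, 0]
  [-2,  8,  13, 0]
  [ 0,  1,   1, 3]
A Jordan chain for λ = 3 of length 3:
v_1 = (2, -2, 2, 1)ᵀ
v_2 = (1, 3, -2, 0)ᵀ
v_3 = (1, 0, 0, 0)ᵀ

Let N = A − (3)·I. We want v_3 with N^3 v_3 = 0 but N^2 v_3 ≠ 0; then v_{j-1} := N · v_j for j = 3, …, 2.

Pick v_3 = (1, 0, 0, 0)ᵀ.
Then v_2 = N · v_3 = (1, 3, -2, 0)ᵀ.
Then v_1 = N · v_2 = (2, -2, 2, 1)ᵀ.

Sanity check: (A − (3)·I) v_1 = (0, 0, 0, 0)ᵀ = 0. ✓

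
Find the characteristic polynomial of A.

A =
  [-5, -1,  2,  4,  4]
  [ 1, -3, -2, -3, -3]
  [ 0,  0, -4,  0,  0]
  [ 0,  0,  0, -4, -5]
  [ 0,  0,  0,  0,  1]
x^5 + 15*x^4 + 80*x^3 + 160*x^2 - 256

Expanding det(x·I − A) (e.g. by cofactor expansion or by noting that A is similar to its Jordan form J, which has the same characteristic polynomial as A) gives
  χ_A(x) = x^5 + 15*x^4 + 80*x^3 + 160*x^2 - 256
which factors as (x - 1)*(x + 4)^4. The eigenvalues (with algebraic multiplicities) are λ = -4 with multiplicity 4, λ = 1 with multiplicity 1.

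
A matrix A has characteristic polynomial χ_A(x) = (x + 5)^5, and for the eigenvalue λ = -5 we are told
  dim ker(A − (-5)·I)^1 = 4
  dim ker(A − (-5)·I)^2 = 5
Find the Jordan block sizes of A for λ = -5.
Block sizes for λ = -5: [2, 1, 1, 1]

From the dimensions of kernels of powers, the number of Jordan blocks of size at least j is d_j − d_{j−1} where d_j = dim ker(N^j) (with d_0 = 0). Computing the differences gives [4, 1].
The number of blocks of size exactly k is (#blocks of size ≥ k) − (#blocks of size ≥ k + 1), so the partition is: 3 block(s) of size 1, 1 block(s) of size 2.
In nonincreasing order the block sizes are [2, 1, 1, 1].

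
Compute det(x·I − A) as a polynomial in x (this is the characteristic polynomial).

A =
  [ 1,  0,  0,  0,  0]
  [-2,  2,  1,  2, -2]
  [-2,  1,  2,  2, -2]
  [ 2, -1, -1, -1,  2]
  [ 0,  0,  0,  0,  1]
x^5 - 5*x^4 + 10*x^3 - 10*x^2 + 5*x - 1

Expanding det(x·I − A) (e.g. by cofactor expansion or by noting that A is similar to its Jordan form J, which has the same characteristic polynomial as A) gives
  χ_A(x) = x^5 - 5*x^4 + 10*x^3 - 10*x^2 + 5*x - 1
which factors as (x - 1)^5. The eigenvalues (with algebraic multiplicities) are λ = 1 with multiplicity 5.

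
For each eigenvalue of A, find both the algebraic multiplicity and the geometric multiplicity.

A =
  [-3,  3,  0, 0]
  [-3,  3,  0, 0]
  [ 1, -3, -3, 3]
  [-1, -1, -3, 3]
λ = 0: alg = 4, geom = 2

Step 1 — factor the characteristic polynomial to read off the algebraic multiplicities:
  χ_A(x) = x^4

Step 2 — compute geometric multiplicities via the rank-nullity identity g(λ) = n − rank(A − λI):
  rank(A − (0)·I) = 2, so dim ker(A − (0)·I) = n − 2 = 2

Summary:
  λ = 0: algebraic multiplicity = 4, geometric multiplicity = 2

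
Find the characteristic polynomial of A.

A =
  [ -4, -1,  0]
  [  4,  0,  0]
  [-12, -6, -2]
x^3 + 6*x^2 + 12*x + 8

Expanding det(x·I − A) (e.g. by cofactor expansion or by noting that A is similar to its Jordan form J, which has the same characteristic polynomial as A) gives
  χ_A(x) = x^3 + 6*x^2 + 12*x + 8
which factors as (x + 2)^3. The eigenvalues (with algebraic multiplicities) are λ = -2 with multiplicity 3.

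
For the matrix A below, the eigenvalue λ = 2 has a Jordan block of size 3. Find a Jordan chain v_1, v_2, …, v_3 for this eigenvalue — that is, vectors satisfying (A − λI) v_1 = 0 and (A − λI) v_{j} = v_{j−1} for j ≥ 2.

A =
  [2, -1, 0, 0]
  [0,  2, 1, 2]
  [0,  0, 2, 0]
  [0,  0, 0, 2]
A Jordan chain for λ = 2 of length 3:
v_1 = (-1, 0, 0, 0)ᵀ
v_2 = (0, 1, 0, 0)ᵀ
v_3 = (0, 0, 1, 0)ᵀ

Let N = A − (2)·I. We want v_3 with N^3 v_3 = 0 but N^2 v_3 ≠ 0; then v_{j-1} := N · v_j for j = 3, …, 2.

Pick v_3 = (0, 0, 1, 0)ᵀ.
Then v_2 = N · v_3 = (0, 1, 0, 0)ᵀ.
Then v_1 = N · v_2 = (-1, 0, 0, 0)ᵀ.

Sanity check: (A − (2)·I) v_1 = (0, 0, 0, 0)ᵀ = 0. ✓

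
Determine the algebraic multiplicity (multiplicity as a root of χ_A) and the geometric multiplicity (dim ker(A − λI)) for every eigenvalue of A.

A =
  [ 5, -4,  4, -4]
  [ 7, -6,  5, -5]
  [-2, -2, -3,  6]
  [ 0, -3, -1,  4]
λ = -1: alg = 3, geom = 1; λ = 3: alg = 1, geom = 1

Step 1 — factor the characteristic polynomial to read off the algebraic multiplicities:
  χ_A(x) = (x - 3)*(x + 1)^3

Step 2 — compute geometric multiplicities via the rank-nullity identity g(λ) = n − rank(A − λI):
  rank(A − (-1)·I) = 3, so dim ker(A − (-1)·I) = n − 3 = 1
  rank(A − (3)·I) = 3, so dim ker(A − (3)·I) = n − 3 = 1

Summary:
  λ = -1: algebraic multiplicity = 3, geometric multiplicity = 1
  λ = 3: algebraic multiplicity = 1, geometric multiplicity = 1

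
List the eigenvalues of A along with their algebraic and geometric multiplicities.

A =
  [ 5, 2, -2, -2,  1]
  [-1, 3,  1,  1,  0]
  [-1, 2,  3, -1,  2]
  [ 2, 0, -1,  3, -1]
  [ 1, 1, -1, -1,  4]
λ = 3: alg = 2, geom = 1; λ = 4: alg = 3, geom = 2

Step 1 — factor the characteristic polynomial to read off the algebraic multiplicities:
  χ_A(x) = (x - 4)^3*(x - 3)^2

Step 2 — compute geometric multiplicities via the rank-nullity identity g(λ) = n − rank(A − λI):
  rank(A − (3)·I) = 4, so dim ker(A − (3)·I) = n − 4 = 1
  rank(A − (4)·I) = 3, so dim ker(A − (4)·I) = n − 3 = 2

Summary:
  λ = 3: algebraic multiplicity = 2, geometric multiplicity = 1
  λ = 4: algebraic multiplicity = 3, geometric multiplicity = 2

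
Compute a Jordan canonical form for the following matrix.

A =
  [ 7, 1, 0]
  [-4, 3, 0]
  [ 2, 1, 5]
J_2(5) ⊕ J_1(5)

The characteristic polynomial is
  det(x·I − A) = x^3 - 15*x^2 + 75*x - 125 = (x - 5)^3

Eigenvalues and multiplicities (the geometric multiplicity of λ is n − rank(A − λI), which equals the number of Jordan blocks for λ):
  λ = 5: algebraic multiplicity = 3, geometric multiplicity = 2

Determining the block sizes for each eigenvalue:
  λ = 5: 2 blocks summing to 3 forces exactly one block of size 2 and the rest size 1 → block sizes [2, 1]

Assembling the blocks gives a Jordan form
J =
  [5, 1, 0]
  [0, 5, 0]
  [0, 0, 5]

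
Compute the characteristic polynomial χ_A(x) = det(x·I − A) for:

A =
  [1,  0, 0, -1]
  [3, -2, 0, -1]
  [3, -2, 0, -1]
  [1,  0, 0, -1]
x^4 + 2*x^3

Expanding det(x·I − A) (e.g. by cofactor expansion or by noting that A is similar to its Jordan form J, which has the same characteristic polynomial as A) gives
  χ_A(x) = x^4 + 2*x^3
which factors as x^3*(x + 2). The eigenvalues (with algebraic multiplicities) are λ = -2 with multiplicity 1, λ = 0 with multiplicity 3.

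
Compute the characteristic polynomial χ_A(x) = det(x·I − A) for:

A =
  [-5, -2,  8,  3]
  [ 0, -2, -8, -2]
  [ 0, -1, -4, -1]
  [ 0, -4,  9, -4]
x^4 + 15*x^3 + 75*x^2 + 125*x

Expanding det(x·I − A) (e.g. by cofactor expansion or by noting that A is similar to its Jordan form J, which has the same characteristic polynomial as A) gives
  χ_A(x) = x^4 + 15*x^3 + 75*x^2 + 125*x
which factors as x*(x + 5)^3. The eigenvalues (with algebraic multiplicities) are λ = -5 with multiplicity 3, λ = 0 with multiplicity 1.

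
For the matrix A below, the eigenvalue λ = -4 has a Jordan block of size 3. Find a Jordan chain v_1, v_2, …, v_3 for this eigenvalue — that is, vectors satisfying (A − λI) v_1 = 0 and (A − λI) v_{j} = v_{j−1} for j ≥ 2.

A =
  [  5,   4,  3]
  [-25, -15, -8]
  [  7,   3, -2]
A Jordan chain for λ = -4 of length 3:
v_1 = (2, -6, 2)ᵀ
v_2 = (9, -25, 7)ᵀ
v_3 = (1, 0, 0)ᵀ

Let N = A − (-4)·I. We want v_3 with N^3 v_3 = 0 but N^2 v_3 ≠ 0; then v_{j-1} := N · v_j for j = 3, …, 2.

Pick v_3 = (1, 0, 0)ᵀ.
Then v_2 = N · v_3 = (9, -25, 7)ᵀ.
Then v_1 = N · v_2 = (2, -6, 2)ᵀ.

Sanity check: (A − (-4)·I) v_1 = (0, 0, 0)ᵀ = 0. ✓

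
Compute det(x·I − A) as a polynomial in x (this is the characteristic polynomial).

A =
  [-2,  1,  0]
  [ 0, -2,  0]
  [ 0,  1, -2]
x^3 + 6*x^2 + 12*x + 8

Expanding det(x·I − A) (e.g. by cofactor expansion or by noting that A is similar to its Jordan form J, which has the same characteristic polynomial as A) gives
  χ_A(x) = x^3 + 6*x^2 + 12*x + 8
which factors as (x + 2)^3. The eigenvalues (with algebraic multiplicities) are λ = -2 with multiplicity 3.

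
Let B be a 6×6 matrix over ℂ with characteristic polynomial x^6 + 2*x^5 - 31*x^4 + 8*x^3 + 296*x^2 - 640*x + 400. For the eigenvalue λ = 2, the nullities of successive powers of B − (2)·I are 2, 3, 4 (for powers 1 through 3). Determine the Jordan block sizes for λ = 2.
Block sizes for λ = 2: [3, 1]

From the dimensions of kernels of powers, the number of Jordan blocks of size at least j is d_j − d_{j−1} where d_j = dim ker(N^j) (with d_0 = 0). Computing the differences gives [2, 1, 1].
The number of blocks of size exactly k is (#blocks of size ≥ k) − (#blocks of size ≥ k + 1), so the partition is: 1 block(s) of size 1, 1 block(s) of size 3.
In nonincreasing order the block sizes are [3, 1].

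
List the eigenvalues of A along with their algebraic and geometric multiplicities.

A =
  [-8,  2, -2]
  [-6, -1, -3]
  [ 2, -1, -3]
λ = -4: alg = 3, geom = 2

Step 1 — factor the characteristic polynomial to read off the algebraic multiplicities:
  χ_A(x) = (x + 4)^3

Step 2 — compute geometric multiplicities via the rank-nullity identity g(λ) = n − rank(A − λI):
  rank(A − (-4)·I) = 1, so dim ker(A − (-4)·I) = n − 1 = 2

Summary:
  λ = -4: algebraic multiplicity = 3, geometric multiplicity = 2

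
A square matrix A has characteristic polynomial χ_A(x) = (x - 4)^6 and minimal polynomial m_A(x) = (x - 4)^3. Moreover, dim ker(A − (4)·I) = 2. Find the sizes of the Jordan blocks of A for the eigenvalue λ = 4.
Block sizes for λ = 4: [3, 3]

Step 1 — from the characteristic polynomial, algebraic multiplicity of λ = 4 is 6. From dim ker(A − (4)·I) = 2, there are exactly 2 Jordan blocks for λ = 4.
Step 2 — from the minimal polynomial, the factor (x − 4)^3 tells us the largest block for λ = 4 has size 3.
Step 3 — with total size 6, 2 blocks, and largest block 3, the block sizes (in nonincreasing order) are [3, 3].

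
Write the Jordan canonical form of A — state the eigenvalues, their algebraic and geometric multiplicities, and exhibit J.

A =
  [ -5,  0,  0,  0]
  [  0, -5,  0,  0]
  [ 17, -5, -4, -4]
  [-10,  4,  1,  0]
J_1(-5) ⊕ J_1(-5) ⊕ J_2(-2)

The characteristic polynomial is
  det(x·I − A) = x^4 + 14*x^3 + 69*x^2 + 140*x + 100 = (x + 2)^2*(x + 5)^2

Eigenvalues and multiplicities (the geometric multiplicity of λ is n − rank(A − λI), which equals the number of Jordan blocks for λ):
  λ = -5: algebraic multiplicity = 2, geometric multiplicity = 2
  λ = -2: algebraic multiplicity = 2, geometric multiplicity = 1

Determining the block sizes for each eigenvalue:
  λ = -5: gm = am = 2, so every block has size 1 → block sizes [1, 1]
  λ = -2: one block (gm = 1), so the single block has size am = 2 → block sizes [2]

Assembling the blocks gives a Jordan form
J =
  [-5,  0,  0,  0]
  [ 0, -5,  0,  0]
  [ 0,  0, -2,  1]
  [ 0,  0,  0, -2]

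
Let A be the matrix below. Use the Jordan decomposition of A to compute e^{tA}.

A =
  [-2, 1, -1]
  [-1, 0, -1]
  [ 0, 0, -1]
e^{tA} =
  [-t*exp(-t) + exp(-t), t*exp(-t), -t*exp(-t)]
  [-t*exp(-t), t*exp(-t) + exp(-t), -t*exp(-t)]
  [0, 0, exp(-t)]

Strategy: write A = P · J · P⁻¹ where J is a Jordan canonical form, so e^{tA} = P · e^{tJ} · P⁻¹, and e^{tJ} can be computed block-by-block.

A has Jordan form
J =
  [-1,  1,  0]
  [ 0, -1,  0]
  [ 0,  0, -1]
(up to reordering of blocks).

Per-block formulas:
  For a 2×2 Jordan block J_2(-1): exp(t · J_2(-1)) = e^(-1t)·(I + t·N), where N is the 2×2 nilpotent shift.
  For a 1×1 block at λ = -1: exp(t · [-1]) = [e^(-1t)].

After assembling e^{tJ} and conjugating by P, we get:

e^{tA} =
  [-t*exp(-t) + exp(-t), t*exp(-t), -t*exp(-t)]
  [-t*exp(-t), t*exp(-t) + exp(-t), -t*exp(-t)]
  [0, 0, exp(-t)]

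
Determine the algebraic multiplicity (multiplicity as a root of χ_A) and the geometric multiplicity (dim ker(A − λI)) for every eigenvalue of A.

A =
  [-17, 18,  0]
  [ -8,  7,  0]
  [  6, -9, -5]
λ = -5: alg = 3, geom = 2

Step 1 — factor the characteristic polynomial to read off the algebraic multiplicities:
  χ_A(x) = (x + 5)^3

Step 2 — compute geometric multiplicities via the rank-nullity identity g(λ) = n − rank(A − λI):
  rank(A − (-5)·I) = 1, so dim ker(A − (-5)·I) = n − 1 = 2

Summary:
  λ = -5: algebraic multiplicity = 3, geometric multiplicity = 2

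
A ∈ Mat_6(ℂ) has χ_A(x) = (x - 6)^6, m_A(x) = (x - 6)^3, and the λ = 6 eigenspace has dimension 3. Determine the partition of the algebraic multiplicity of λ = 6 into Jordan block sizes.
Block sizes for λ = 6: [3, 2, 1]

Step 1 — from the characteristic polynomial, algebraic multiplicity of λ = 6 is 6. From dim ker(A − (6)·I) = 3, there are exactly 3 Jordan blocks for λ = 6.
Step 2 — from the minimal polynomial, the factor (x − 6)^3 tells us the largest block for λ = 6 has size 3.
Step 3 — with total size 6, 3 blocks, and largest block 3, the block sizes (in nonincreasing order) are [3, 2, 1].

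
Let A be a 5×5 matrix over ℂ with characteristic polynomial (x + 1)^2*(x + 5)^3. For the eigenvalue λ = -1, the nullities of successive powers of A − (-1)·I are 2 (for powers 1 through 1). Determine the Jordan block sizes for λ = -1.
Block sizes for λ = -1: [1, 1]

From the dimensions of kernels of powers, the number of Jordan blocks of size at least j is d_j − d_{j−1} where d_j = dim ker(N^j) (with d_0 = 0). Computing the differences gives [2].
The number of blocks of size exactly k is (#blocks of size ≥ k) − (#blocks of size ≥ k + 1), so the partition is: 2 block(s) of size 1.
In nonincreasing order the block sizes are [1, 1].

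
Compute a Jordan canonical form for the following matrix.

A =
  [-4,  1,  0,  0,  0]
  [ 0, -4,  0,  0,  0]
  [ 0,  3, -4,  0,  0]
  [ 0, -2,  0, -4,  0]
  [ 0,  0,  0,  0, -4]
J_2(-4) ⊕ J_1(-4) ⊕ J_1(-4) ⊕ J_1(-4)

The characteristic polynomial is
  det(x·I − A) = x^5 + 20*x^4 + 160*x^3 + 640*x^2 + 1280*x + 1024 = (x + 4)^5

Eigenvalues and multiplicities (the geometric multiplicity of λ is n − rank(A − λI), which equals the number of Jordan blocks for λ):
  λ = -4: algebraic multiplicity = 5, geometric multiplicity = 4

Determining the block sizes for each eigenvalue:
  λ = -4: 4 blocks summing to 5 forces exactly one block of size 2 and the rest size 1 → block sizes [2, 1, 1, 1]

Assembling the blocks gives a Jordan form
J =
  [-4,  1,  0,  0,  0]
  [ 0, -4,  0,  0,  0]
  [ 0,  0, -4,  0,  0]
  [ 0,  0,  0, -4,  0]
  [ 0,  0,  0,  0, -4]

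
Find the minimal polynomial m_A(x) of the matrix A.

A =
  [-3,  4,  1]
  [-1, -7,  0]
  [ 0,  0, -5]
x^3 + 15*x^2 + 75*x + 125

The characteristic polynomial is χ_A(x) = (x + 5)^3, so the eigenvalues are known. The minimal polynomial is
  m_A(x) = Π_λ (x − λ)^{k_λ}
where k_λ is the size of the *largest* Jordan block for λ (equivalently, the smallest k with (A − λI)^k v = 0 for every generalised eigenvector v of λ).

  λ = -5: largest Jordan block has size 3, contributing (x + 5)^3

So m_A(x) = (x + 5)^3 = x^3 + 15*x^2 + 75*x + 125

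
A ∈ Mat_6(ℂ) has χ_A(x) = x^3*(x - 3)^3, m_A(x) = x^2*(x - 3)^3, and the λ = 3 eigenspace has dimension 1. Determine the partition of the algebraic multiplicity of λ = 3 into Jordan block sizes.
Block sizes for λ = 3: [3]

Step 1 — from the characteristic polynomial, algebraic multiplicity of λ = 3 is 3. From dim ker(A − (3)·I) = 1, there are exactly 1 Jordan blocks for λ = 3.
Step 2 — from the minimal polynomial, the factor (x − 3)^3 tells us the largest block for λ = 3 has size 3.
Step 3 — with total size 3, 1 blocks, and largest block 3, the block sizes (in nonincreasing order) are [3].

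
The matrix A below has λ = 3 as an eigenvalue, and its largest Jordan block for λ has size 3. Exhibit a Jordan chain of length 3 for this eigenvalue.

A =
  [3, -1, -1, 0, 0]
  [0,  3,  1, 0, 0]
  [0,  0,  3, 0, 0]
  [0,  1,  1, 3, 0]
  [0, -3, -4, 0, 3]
A Jordan chain for λ = 3 of length 3:
v_1 = (-1, 0, 0, 1, -3)ᵀ
v_2 = (-1, 1, 0, 1, -4)ᵀ
v_3 = (0, 0, 1, 0, 0)ᵀ

Let N = A − (3)·I. We want v_3 with N^3 v_3 = 0 but N^2 v_3 ≠ 0; then v_{j-1} := N · v_j for j = 3, …, 2.

Pick v_3 = (0, 0, 1, 0, 0)ᵀ.
Then v_2 = N · v_3 = (-1, 1, 0, 1, -4)ᵀ.
Then v_1 = N · v_2 = (-1, 0, 0, 1, -3)ᵀ.

Sanity check: (A − (3)·I) v_1 = (0, 0, 0, 0, 0)ᵀ = 0. ✓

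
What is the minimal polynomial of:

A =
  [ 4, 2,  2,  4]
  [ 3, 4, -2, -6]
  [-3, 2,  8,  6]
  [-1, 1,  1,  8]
x^2 - 12*x + 36

The characteristic polynomial is χ_A(x) = (x - 6)^4, so the eigenvalues are known. The minimal polynomial is
  m_A(x) = Π_λ (x − λ)^{k_λ}
where k_λ is the size of the *largest* Jordan block for λ (equivalently, the smallest k with (A − λI)^k v = 0 for every generalised eigenvector v of λ).

  λ = 6: largest Jordan block has size 2, contributing (x − 6)^2

So m_A(x) = (x - 6)^2 = x^2 - 12*x + 36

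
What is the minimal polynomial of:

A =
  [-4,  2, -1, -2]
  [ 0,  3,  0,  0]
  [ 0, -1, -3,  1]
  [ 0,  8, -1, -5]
x^4 + 9*x^3 + 12*x^2 - 80*x - 192

The characteristic polynomial is χ_A(x) = (x - 3)*(x + 4)^3, so the eigenvalues are known. The minimal polynomial is
  m_A(x) = Π_λ (x − λ)^{k_λ}
where k_λ is the size of the *largest* Jordan block for λ (equivalently, the smallest k with (A − λI)^k v = 0 for every generalised eigenvector v of λ).

  λ = -4: largest Jordan block has size 3, contributing (x + 4)^3
  λ = 3: largest Jordan block has size 1, contributing (x − 3)

So m_A(x) = (x - 3)*(x + 4)^3 = x^4 + 9*x^3 + 12*x^2 - 80*x - 192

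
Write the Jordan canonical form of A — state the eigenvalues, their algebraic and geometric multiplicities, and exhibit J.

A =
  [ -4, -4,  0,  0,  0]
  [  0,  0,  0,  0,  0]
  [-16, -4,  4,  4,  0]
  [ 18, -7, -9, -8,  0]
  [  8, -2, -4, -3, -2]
J_1(-4) ⊕ J_3(-2) ⊕ J_1(0)

The characteristic polynomial is
  det(x·I − A) = x^5 + 10*x^4 + 36*x^3 + 56*x^2 + 32*x = x*(x + 2)^3*(x + 4)

Eigenvalues and multiplicities (the geometric multiplicity of λ is n − rank(A − λI), which equals the number of Jordan blocks for λ):
  λ = -4: algebraic multiplicity = 1, geometric multiplicity = 1
  λ = -2: algebraic multiplicity = 3, geometric multiplicity = 1
  λ = 0: algebraic multiplicity = 1, geometric multiplicity = 1

Determining the block sizes for each eigenvalue:
  λ = -4: one block (gm = 1), so the single block has size am = 1 → block sizes [1]
  λ = -2: one block (gm = 1), so the single block has size am = 3 → block sizes [3]
  λ = 0: one block (gm = 1), so the single block has size am = 1 → block sizes [1]

Assembling the blocks gives a Jordan form
J =
  [-4,  0,  0,  0, 0]
  [ 0, -2,  1,  0, 0]
  [ 0,  0, -2,  1, 0]
  [ 0,  0,  0, -2, 0]
  [ 0,  0,  0,  0, 0]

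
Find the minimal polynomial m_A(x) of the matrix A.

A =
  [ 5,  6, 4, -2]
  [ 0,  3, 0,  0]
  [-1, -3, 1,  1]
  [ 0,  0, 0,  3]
x^2 - 6*x + 9

The characteristic polynomial is χ_A(x) = (x - 3)^4, so the eigenvalues are known. The minimal polynomial is
  m_A(x) = Π_λ (x − λ)^{k_λ}
where k_λ is the size of the *largest* Jordan block for λ (equivalently, the smallest k with (A − λI)^k v = 0 for every generalised eigenvector v of λ).

  λ = 3: largest Jordan block has size 2, contributing (x − 3)^2

So m_A(x) = (x - 3)^2 = x^2 - 6*x + 9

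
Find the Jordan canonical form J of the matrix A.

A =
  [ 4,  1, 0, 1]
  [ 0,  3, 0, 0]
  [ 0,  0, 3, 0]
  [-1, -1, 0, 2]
J_2(3) ⊕ J_1(3) ⊕ J_1(3)

The characteristic polynomial is
  det(x·I − A) = x^4 - 12*x^3 + 54*x^2 - 108*x + 81 = (x - 3)^4

Eigenvalues and multiplicities (the geometric multiplicity of λ is n − rank(A − λI), which equals the number of Jordan blocks for λ):
  λ = 3: algebraic multiplicity = 4, geometric multiplicity = 3

Determining the block sizes for each eigenvalue:
  λ = 3: 3 blocks summing to 4 forces exactly one block of size 2 and the rest size 1 → block sizes [2, 1, 1]

Assembling the blocks gives a Jordan form
J =
  [3, 1, 0, 0]
  [0, 3, 0, 0]
  [0, 0, 3, 0]
  [0, 0, 0, 3]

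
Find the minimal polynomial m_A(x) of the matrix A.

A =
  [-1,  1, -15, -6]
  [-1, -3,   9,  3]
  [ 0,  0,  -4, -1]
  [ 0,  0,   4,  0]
x^2 + 4*x + 4

The characteristic polynomial is χ_A(x) = (x + 2)^4, so the eigenvalues are known. The minimal polynomial is
  m_A(x) = Π_λ (x − λ)^{k_λ}
where k_λ is the size of the *largest* Jordan block for λ (equivalently, the smallest k with (A − λI)^k v = 0 for every generalised eigenvector v of λ).

  λ = -2: largest Jordan block has size 2, contributing (x + 2)^2

So m_A(x) = (x + 2)^2 = x^2 + 4*x + 4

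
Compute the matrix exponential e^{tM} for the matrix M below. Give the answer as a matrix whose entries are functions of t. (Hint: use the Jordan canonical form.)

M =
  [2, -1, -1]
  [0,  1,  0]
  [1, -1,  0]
e^{tM} =
  [t*exp(t) + exp(t), -t*exp(t), -t*exp(t)]
  [0, exp(t), 0]
  [t*exp(t), -t*exp(t), -t*exp(t) + exp(t)]

Strategy: write M = P · J · P⁻¹ where J is a Jordan canonical form, so e^{tM} = P · e^{tJ} · P⁻¹, and e^{tJ} can be computed block-by-block.

M has Jordan form
J =
  [1, 1, 0]
  [0, 1, 0]
  [0, 0, 1]
(up to reordering of blocks).

Per-block formulas:
  For a 1×1 block at λ = 1: exp(t · [1]) = [e^(1t)].
  For a 2×2 Jordan block J_2(1): exp(t · J_2(1)) = e^(1t)·(I + t·N), where N is the 2×2 nilpotent shift.

After assembling e^{tJ} and conjugating by P, we get:

e^{tM} =
  [t*exp(t) + exp(t), -t*exp(t), -t*exp(t)]
  [0, exp(t), 0]
  [t*exp(t), -t*exp(t), -t*exp(t) + exp(t)]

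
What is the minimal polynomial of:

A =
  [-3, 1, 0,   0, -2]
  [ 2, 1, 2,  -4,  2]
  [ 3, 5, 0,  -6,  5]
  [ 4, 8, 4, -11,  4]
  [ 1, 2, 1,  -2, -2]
x^2 + 6*x + 9

The characteristic polynomial is χ_A(x) = (x + 3)^5, so the eigenvalues are known. The minimal polynomial is
  m_A(x) = Π_λ (x − λ)^{k_λ}
where k_λ is the size of the *largest* Jordan block for λ (equivalently, the smallest k with (A − λI)^k v = 0 for every generalised eigenvector v of λ).

  λ = -3: largest Jordan block has size 2, contributing (x + 3)^2

So m_A(x) = (x + 3)^2 = x^2 + 6*x + 9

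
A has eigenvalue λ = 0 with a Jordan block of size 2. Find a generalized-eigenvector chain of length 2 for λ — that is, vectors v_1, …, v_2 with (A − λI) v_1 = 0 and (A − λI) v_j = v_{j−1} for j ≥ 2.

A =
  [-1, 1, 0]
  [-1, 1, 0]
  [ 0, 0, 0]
A Jordan chain for λ = 0 of length 2:
v_1 = (-1, -1, 0)ᵀ
v_2 = (1, 0, 0)ᵀ

Let N = A − (0)·I. We want v_2 with N^2 v_2 = 0 but N^1 v_2 ≠ 0; then v_{j-1} := N · v_j for j = 2, …, 2.

Pick v_2 = (1, 0, 0)ᵀ.
Then v_1 = N · v_2 = (-1, -1, 0)ᵀ.

Sanity check: (A − (0)·I) v_1 = (0, 0, 0)ᵀ = 0. ✓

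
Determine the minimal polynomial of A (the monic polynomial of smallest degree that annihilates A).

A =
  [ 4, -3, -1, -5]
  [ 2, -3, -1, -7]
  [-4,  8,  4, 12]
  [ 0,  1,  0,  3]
x^3 - 6*x^2 + 12*x - 8

The characteristic polynomial is χ_A(x) = (x - 2)^4, so the eigenvalues are known. The minimal polynomial is
  m_A(x) = Π_λ (x − λ)^{k_λ}
where k_λ is the size of the *largest* Jordan block for λ (equivalently, the smallest k with (A − λI)^k v = 0 for every generalised eigenvector v of λ).

  λ = 2: largest Jordan block has size 3, contributing (x − 2)^3

So m_A(x) = (x - 2)^3 = x^3 - 6*x^2 + 12*x - 8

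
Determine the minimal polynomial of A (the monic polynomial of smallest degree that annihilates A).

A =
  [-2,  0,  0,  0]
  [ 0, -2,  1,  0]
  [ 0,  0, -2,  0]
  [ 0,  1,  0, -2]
x^3 + 6*x^2 + 12*x + 8

The characteristic polynomial is χ_A(x) = (x + 2)^4, so the eigenvalues are known. The minimal polynomial is
  m_A(x) = Π_λ (x − λ)^{k_λ}
where k_λ is the size of the *largest* Jordan block for λ (equivalently, the smallest k with (A − λI)^k v = 0 for every generalised eigenvector v of λ).

  λ = -2: largest Jordan block has size 3, contributing (x + 2)^3

So m_A(x) = (x + 2)^3 = x^3 + 6*x^2 + 12*x + 8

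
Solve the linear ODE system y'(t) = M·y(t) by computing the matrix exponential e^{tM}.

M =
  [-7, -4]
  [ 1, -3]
e^{tM} =
  [-2*t*exp(-5*t) + exp(-5*t), -4*t*exp(-5*t)]
  [t*exp(-5*t), 2*t*exp(-5*t) + exp(-5*t)]

Strategy: write M = P · J · P⁻¹ where J is a Jordan canonical form, so e^{tM} = P · e^{tJ} · P⁻¹, and e^{tJ} can be computed block-by-block.

M has Jordan form
J =
  [-5,  1]
  [ 0, -5]
(up to reordering of blocks).

Per-block formulas:
  For a 2×2 Jordan block J_2(-5): exp(t · J_2(-5)) = e^(-5t)·(I + t·N), where N is the 2×2 nilpotent shift.

After assembling e^{tJ} and conjugating by P, we get:

e^{tM} =
  [-2*t*exp(-5*t) + exp(-5*t), -4*t*exp(-5*t)]
  [t*exp(-5*t), 2*t*exp(-5*t) + exp(-5*t)]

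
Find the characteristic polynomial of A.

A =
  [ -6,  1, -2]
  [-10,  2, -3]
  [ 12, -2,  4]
x^3

Expanding det(x·I − A) (e.g. by cofactor expansion or by noting that A is similar to its Jordan form J, which has the same characteristic polynomial as A) gives
  χ_A(x) = x^3
which factors as x^3. The eigenvalues (with algebraic multiplicities) are λ = 0 with multiplicity 3.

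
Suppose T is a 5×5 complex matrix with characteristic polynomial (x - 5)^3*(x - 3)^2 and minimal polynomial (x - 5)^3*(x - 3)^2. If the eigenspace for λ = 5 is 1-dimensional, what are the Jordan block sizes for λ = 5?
Block sizes for λ = 5: [3]

Step 1 — from the characteristic polynomial, algebraic multiplicity of λ = 5 is 3. From dim ker(T − (5)·I) = 1, there are exactly 1 Jordan blocks for λ = 5.
Step 2 — from the minimal polynomial, the factor (x − 5)^3 tells us the largest block for λ = 5 has size 3.
Step 3 — with total size 3, 1 blocks, and largest block 3, the block sizes (in nonincreasing order) are [3].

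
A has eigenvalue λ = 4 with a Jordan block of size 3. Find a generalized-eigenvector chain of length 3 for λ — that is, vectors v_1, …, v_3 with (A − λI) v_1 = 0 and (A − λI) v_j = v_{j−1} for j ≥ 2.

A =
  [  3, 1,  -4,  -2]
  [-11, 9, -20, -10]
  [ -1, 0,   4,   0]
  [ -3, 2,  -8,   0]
A Jordan chain for λ = 4 of length 3:
v_1 = (0, 6, 1, 1)ᵀ
v_2 = (-1, -11, -1, -3)ᵀ
v_3 = (1, 0, 0, 0)ᵀ

Let N = A − (4)·I. We want v_3 with N^3 v_3 = 0 but N^2 v_3 ≠ 0; then v_{j-1} := N · v_j for j = 3, …, 2.

Pick v_3 = (1, 0, 0, 0)ᵀ.
Then v_2 = N · v_3 = (-1, -11, -1, -3)ᵀ.
Then v_1 = N · v_2 = (0, 6, 1, 1)ᵀ.

Sanity check: (A − (4)·I) v_1 = (0, 0, 0, 0)ᵀ = 0. ✓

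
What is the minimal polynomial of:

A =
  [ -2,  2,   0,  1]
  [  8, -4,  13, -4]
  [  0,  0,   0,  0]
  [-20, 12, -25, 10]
x^4 - 4*x^3

The characteristic polynomial is χ_A(x) = x^3*(x - 4), so the eigenvalues are known. The minimal polynomial is
  m_A(x) = Π_λ (x − λ)^{k_λ}
where k_λ is the size of the *largest* Jordan block for λ (equivalently, the smallest k with (A − λI)^k v = 0 for every generalised eigenvector v of λ).

  λ = 0: largest Jordan block has size 3, contributing (x − 0)^3
  λ = 4: largest Jordan block has size 1, contributing (x − 4)

So m_A(x) = x^3*(x - 4) = x^4 - 4*x^3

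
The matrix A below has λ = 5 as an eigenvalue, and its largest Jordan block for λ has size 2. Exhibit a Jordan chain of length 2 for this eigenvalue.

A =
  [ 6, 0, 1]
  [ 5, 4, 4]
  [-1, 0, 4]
A Jordan chain for λ = 5 of length 2:
v_1 = (1, 1, -1)ᵀ
v_2 = (1, 4, 0)ᵀ

Let N = A − (5)·I. We want v_2 with N^2 v_2 = 0 but N^1 v_2 ≠ 0; then v_{j-1} := N · v_j for j = 2, …, 2.

Pick v_2 = (1, 4, 0)ᵀ.
Then v_1 = N · v_2 = (1, 1, -1)ᵀ.

Sanity check: (A − (5)·I) v_1 = (0, 0, 0)ᵀ = 0. ✓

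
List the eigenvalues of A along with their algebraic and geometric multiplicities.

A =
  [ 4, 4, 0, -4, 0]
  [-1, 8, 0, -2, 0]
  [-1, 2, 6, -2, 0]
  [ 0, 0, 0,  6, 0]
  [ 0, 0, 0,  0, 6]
λ = 6: alg = 5, geom = 4

Step 1 — factor the characteristic polynomial to read off the algebraic multiplicities:
  χ_A(x) = (x - 6)^5

Step 2 — compute geometric multiplicities via the rank-nullity identity g(λ) = n − rank(A − λI):
  rank(A − (6)·I) = 1, so dim ker(A − (6)·I) = n − 1 = 4

Summary:
  λ = 6: algebraic multiplicity = 5, geometric multiplicity = 4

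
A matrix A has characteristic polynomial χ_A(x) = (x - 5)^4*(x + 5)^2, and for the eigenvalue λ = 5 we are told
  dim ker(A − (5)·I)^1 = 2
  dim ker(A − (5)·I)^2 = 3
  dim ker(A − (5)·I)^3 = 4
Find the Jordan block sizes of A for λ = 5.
Block sizes for λ = 5: [3, 1]

From the dimensions of kernels of powers, the number of Jordan blocks of size at least j is d_j − d_{j−1} where d_j = dim ker(N^j) (with d_0 = 0). Computing the differences gives [2, 1, 1].
The number of blocks of size exactly k is (#blocks of size ≥ k) − (#blocks of size ≥ k + 1), so the partition is: 1 block(s) of size 1, 1 block(s) of size 3.
In nonincreasing order the block sizes are [3, 1].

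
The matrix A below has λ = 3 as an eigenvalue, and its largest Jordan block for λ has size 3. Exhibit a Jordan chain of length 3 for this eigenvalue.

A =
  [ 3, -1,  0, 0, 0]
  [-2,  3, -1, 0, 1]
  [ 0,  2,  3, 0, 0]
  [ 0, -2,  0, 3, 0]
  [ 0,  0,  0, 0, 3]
A Jordan chain for λ = 3 of length 3:
v_1 = (2, 0, -4, 4, 0)ᵀ
v_2 = (0, -2, 0, 0, 0)ᵀ
v_3 = (1, 0, 0, 0, 0)ᵀ

Let N = A − (3)·I. We want v_3 with N^3 v_3 = 0 but N^2 v_3 ≠ 0; then v_{j-1} := N · v_j for j = 3, …, 2.

Pick v_3 = (1, 0, 0, 0, 0)ᵀ.
Then v_2 = N · v_3 = (0, -2, 0, 0, 0)ᵀ.
Then v_1 = N · v_2 = (2, 0, -4, 4, 0)ᵀ.

Sanity check: (A − (3)·I) v_1 = (0, 0, 0, 0, 0)ᵀ = 0. ✓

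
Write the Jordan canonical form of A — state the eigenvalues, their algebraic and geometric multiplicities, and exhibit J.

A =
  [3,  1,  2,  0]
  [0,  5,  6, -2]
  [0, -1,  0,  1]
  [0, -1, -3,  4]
J_2(3) ⊕ J_2(3)

The characteristic polynomial is
  det(x·I − A) = x^4 - 12*x^3 + 54*x^2 - 108*x + 81 = (x - 3)^4

Eigenvalues and multiplicities (the geometric multiplicity of λ is n − rank(A − λI), which equals the number of Jordan blocks for λ):
  λ = 3: algebraic multiplicity = 4, geometric multiplicity = 2

Determining the block sizes for each eigenvalue:
  λ = 3: with am = 4 and gm = 2, the partition is not yet determined (e.g. several partitions of 4 into 2 parts exist). Let N = A − (3)·I. Computing rank(N^1) = 2, rank(N^2) = 0; the number of blocks of size ≥ j is rank(N^{j−1}) − rank(N^j), giving [2, 2]. So we have 2 block(s) of size 2 → block sizes [2, 2]

Assembling the blocks gives a Jordan form
J =
  [3, 1, 0, 0]
  [0, 3, 0, 0]
  [0, 0, 3, 1]
  [0, 0, 0, 3]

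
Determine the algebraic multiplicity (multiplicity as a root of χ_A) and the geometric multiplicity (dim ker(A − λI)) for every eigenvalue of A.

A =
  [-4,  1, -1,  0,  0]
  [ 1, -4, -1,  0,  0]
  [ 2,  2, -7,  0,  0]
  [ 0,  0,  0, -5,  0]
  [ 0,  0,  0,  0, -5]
λ = -5: alg = 5, geom = 4

Step 1 — factor the characteristic polynomial to read off the algebraic multiplicities:
  χ_A(x) = (x + 5)^5

Step 2 — compute geometric multiplicities via the rank-nullity identity g(λ) = n − rank(A − λI):
  rank(A − (-5)·I) = 1, so dim ker(A − (-5)·I) = n − 1 = 4

Summary:
  λ = -5: algebraic multiplicity = 5, geometric multiplicity = 4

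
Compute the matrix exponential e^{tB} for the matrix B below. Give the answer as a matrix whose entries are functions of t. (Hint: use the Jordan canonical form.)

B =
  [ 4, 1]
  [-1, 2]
e^{tB} =
  [t*exp(3*t) + exp(3*t), t*exp(3*t)]
  [-t*exp(3*t), -t*exp(3*t) + exp(3*t)]

Strategy: write B = P · J · P⁻¹ where J is a Jordan canonical form, so e^{tB} = P · e^{tJ} · P⁻¹, and e^{tJ} can be computed block-by-block.

B has Jordan form
J =
  [3, 1]
  [0, 3]
(up to reordering of blocks).

Per-block formulas:
  For a 2×2 Jordan block J_2(3): exp(t · J_2(3)) = e^(3t)·(I + t·N), where N is the 2×2 nilpotent shift.

After assembling e^{tJ} and conjugating by P, we get:

e^{tB} =
  [t*exp(3*t) + exp(3*t), t*exp(3*t)]
  [-t*exp(3*t), -t*exp(3*t) + exp(3*t)]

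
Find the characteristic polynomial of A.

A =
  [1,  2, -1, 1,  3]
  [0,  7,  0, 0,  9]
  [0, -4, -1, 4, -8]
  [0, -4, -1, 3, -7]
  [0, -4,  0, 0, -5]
x^5 - 5*x^4 + 10*x^3 - 10*x^2 + 5*x - 1

Expanding det(x·I − A) (e.g. by cofactor expansion or by noting that A is similar to its Jordan form J, which has the same characteristic polynomial as A) gives
  χ_A(x) = x^5 - 5*x^4 + 10*x^3 - 10*x^2 + 5*x - 1
which factors as (x - 1)^5. The eigenvalues (with algebraic multiplicities) are λ = 1 with multiplicity 5.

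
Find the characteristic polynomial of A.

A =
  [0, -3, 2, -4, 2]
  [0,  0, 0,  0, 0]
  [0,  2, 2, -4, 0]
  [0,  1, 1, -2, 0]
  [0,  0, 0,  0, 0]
x^5

Expanding det(x·I − A) (e.g. by cofactor expansion or by noting that A is similar to its Jordan form J, which has the same characteristic polynomial as A) gives
  χ_A(x) = x^5
which factors as x^5. The eigenvalues (with algebraic multiplicities) are λ = 0 with multiplicity 5.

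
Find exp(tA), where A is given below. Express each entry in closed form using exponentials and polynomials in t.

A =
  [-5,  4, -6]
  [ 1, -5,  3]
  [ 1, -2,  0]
e^{tA} =
  [-exp(-3*t) + 2*exp(-4*t), 4*exp(-3*t) - 4*exp(-4*t), -6*exp(-3*t) + 6*exp(-4*t)]
  [exp(-3*t) - exp(-4*t), -exp(-3*t) + 2*exp(-4*t), 3*exp(-3*t) - 3*exp(-4*t)]
  [exp(-3*t) - exp(-4*t), -2*exp(-3*t) + 2*exp(-4*t), 4*exp(-3*t) - 3*exp(-4*t)]

Strategy: write A = P · J · P⁻¹ where J is a Jordan canonical form, so e^{tA} = P · e^{tJ} · P⁻¹, and e^{tJ} can be computed block-by-block.

A has Jordan form
J =
  [-4,  0,  0]
  [ 0, -3,  0]
  [ 0,  0, -3]
(up to reordering of blocks).

Per-block formulas:
  For a 1×1 block at λ = -4: exp(t · [-4]) = [e^(-4t)].
  For a 1×1 block at λ = -3: exp(t · [-3]) = [e^(-3t)].

After assembling e^{tJ} and conjugating by P, we get:

e^{tA} =
  [-exp(-3*t) + 2*exp(-4*t), 4*exp(-3*t) - 4*exp(-4*t), -6*exp(-3*t) + 6*exp(-4*t)]
  [exp(-3*t) - exp(-4*t), -exp(-3*t) + 2*exp(-4*t), 3*exp(-3*t) - 3*exp(-4*t)]
  [exp(-3*t) - exp(-4*t), -2*exp(-3*t) + 2*exp(-4*t), 4*exp(-3*t) - 3*exp(-4*t)]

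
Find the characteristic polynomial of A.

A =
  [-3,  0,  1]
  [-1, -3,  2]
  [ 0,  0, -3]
x^3 + 9*x^2 + 27*x + 27

Expanding det(x·I − A) (e.g. by cofactor expansion or by noting that A is similar to its Jordan form J, which has the same characteristic polynomial as A) gives
  χ_A(x) = x^3 + 9*x^2 + 27*x + 27
which factors as (x + 3)^3. The eigenvalues (with algebraic multiplicities) are λ = -3 with multiplicity 3.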